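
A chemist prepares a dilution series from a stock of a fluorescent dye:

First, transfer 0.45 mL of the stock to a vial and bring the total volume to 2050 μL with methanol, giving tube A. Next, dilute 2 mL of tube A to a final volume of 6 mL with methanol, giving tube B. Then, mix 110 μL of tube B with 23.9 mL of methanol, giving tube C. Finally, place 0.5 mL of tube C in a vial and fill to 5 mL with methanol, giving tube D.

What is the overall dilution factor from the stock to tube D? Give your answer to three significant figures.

2.98 × 10^4

Step 1: 0.45 mL brought to 2050 μL → factor 2.05/0.45 = 4.5556
Step 2: 2 mL brought to 6 mL → factor 6/2 = 3
Step 3: 110 μL + 23.9 mL = 24010 μL total → factor 24010/110 = 218.27
Step 4: 0.5 mL brought to 5 mL → factor 5/0.5 = 10
Overall dilution factor = 4.5556 × 3 × 218.27 × 10 = 29831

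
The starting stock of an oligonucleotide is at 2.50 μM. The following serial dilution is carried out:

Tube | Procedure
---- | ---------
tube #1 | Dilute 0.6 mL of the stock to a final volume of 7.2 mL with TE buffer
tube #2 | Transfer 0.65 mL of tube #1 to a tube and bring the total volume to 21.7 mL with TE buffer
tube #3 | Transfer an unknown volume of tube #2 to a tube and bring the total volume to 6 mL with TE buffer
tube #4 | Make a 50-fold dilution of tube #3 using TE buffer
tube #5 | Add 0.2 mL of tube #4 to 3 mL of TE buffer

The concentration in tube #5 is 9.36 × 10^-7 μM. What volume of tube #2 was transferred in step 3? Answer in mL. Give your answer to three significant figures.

0.720 mL

Step 1: 0.6 mL brought to 7.2 mL → factor 7.2/0.6 = 12
Step 2: 0.65 mL brought to 21.7 mL → factor 21.7/0.65 = 33.385
Step 3: v brought to 6 mL → factor = 6 mL/v
Step 4: 50-fold → factor 50
Step 5: 0.2 mL + 3 mL = 3.2 mL total → factor 3.2/0.2 = 16
Product of known-step factors = 3.2049 × 10^5
Overall factor = 2.50 μM / (9.36 × 10^-7 μM) = 2.6709 × 10^6
Step-3 factor = 2.6709 × 10^6 / 3.2049 × 10^5 = 8.3339
v = 6 mL / 8.3339 = 0.720 mL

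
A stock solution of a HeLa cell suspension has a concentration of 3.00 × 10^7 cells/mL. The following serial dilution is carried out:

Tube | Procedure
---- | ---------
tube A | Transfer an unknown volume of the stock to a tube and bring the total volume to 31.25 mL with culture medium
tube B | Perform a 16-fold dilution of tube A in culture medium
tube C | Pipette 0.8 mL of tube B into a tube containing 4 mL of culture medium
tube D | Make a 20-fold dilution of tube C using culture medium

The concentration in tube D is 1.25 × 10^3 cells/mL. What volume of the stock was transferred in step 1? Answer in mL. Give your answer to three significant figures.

2.50 mL

Step 1: v brought to 31.25 mL → factor = 31.25 mL/v
Step 2: 16-fold → factor 16
Step 3: 0.8 mL + 4 mL = 4.8 mL total → factor 4.8/0.8 = 6
Step 4: 20-fold → factor 20
Product of known-step factors = 1920
Overall factor = 3.00 × 10^7 cells/mL / (1.25 × 10^3 cells/mL) = 24000
Step-1 factor = 24000 / 1920 = 12.5
v = 31.25 mL / 12.5 = 2.50 mL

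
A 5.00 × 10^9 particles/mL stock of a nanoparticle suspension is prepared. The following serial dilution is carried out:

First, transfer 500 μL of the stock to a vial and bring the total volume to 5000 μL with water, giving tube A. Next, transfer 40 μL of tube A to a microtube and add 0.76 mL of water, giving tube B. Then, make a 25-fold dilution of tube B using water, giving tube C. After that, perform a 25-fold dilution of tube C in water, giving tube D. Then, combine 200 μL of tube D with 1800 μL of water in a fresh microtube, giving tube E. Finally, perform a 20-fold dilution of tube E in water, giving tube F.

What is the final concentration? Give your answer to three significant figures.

200 particles/mL

Step 1: 500 μL brought to 5000 μL → factor 5000/500 = 10
Step 2: 40 μL + 0.76 mL = 800 μL total → factor 800/40 = 20
Step 3: 25-fold → factor 25
Step 4: 25-fold → factor 25
Step 5: 200 μL + 1800 μL = 2000 μL total → factor 2000/200 = 10
Step 6: 20-fold → factor 20
Overall dilution factor = 10 × 20 × 25 × 25 × 10 × 20 = 2.5 × 10^7
Final = 5.00 × 10^9 particles/mL / 2.5 × 10^7 = 200 particles/mL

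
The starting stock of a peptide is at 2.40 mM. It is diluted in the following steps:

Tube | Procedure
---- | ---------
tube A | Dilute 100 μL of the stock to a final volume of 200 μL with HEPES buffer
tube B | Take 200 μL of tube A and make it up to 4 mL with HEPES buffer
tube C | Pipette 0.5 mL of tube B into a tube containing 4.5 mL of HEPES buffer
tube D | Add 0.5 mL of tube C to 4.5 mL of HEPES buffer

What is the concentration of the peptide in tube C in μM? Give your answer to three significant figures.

Step 1: 100 μL brought to 200 μL → factor 200/100 = 2
Step 2: 200 μL brought to 4 mL → factor 4000/200 = 20
Step 3: 0.5 mL + 4.5 mL = 5 mL total → factor 5/0.5 = 10
Dilution factor through tube C = 2 × 20 × 10 = 400
[tube C] = 2.40 mM / 400 = 0.006000 mM = 6.00 μM

6.00 μM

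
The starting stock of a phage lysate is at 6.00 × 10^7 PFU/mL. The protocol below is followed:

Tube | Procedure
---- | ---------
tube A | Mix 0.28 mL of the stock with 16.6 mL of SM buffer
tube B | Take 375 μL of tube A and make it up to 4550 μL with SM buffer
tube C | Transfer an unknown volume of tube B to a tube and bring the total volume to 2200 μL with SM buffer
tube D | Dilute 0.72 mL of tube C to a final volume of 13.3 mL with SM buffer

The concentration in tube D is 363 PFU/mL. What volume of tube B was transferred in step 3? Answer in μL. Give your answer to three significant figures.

Step 1: 0.28 mL + 16.6 mL = 16.88 mL total → factor 16.88/0.28 = 60.286
Step 2: 375 μL brought to 4550 μL → factor 4550/375 = 12.133
Step 3: v brought to 2200 μL → factor = 2200 μL/v
Step 4: 0.72 mL brought to 13.3 mL → factor 13.3/0.72 = 18.472
Product of known-step factors = 13512
Overall factor = 6.00 × 10^7 PFU/mL / (363 PFU/mL) = 1.6529 × 10^5
Step-3 factor = 1.6529 × 10^5 / 13512 = 12.233
v = 2200 μL / 12.233 = 180 μL

180 μL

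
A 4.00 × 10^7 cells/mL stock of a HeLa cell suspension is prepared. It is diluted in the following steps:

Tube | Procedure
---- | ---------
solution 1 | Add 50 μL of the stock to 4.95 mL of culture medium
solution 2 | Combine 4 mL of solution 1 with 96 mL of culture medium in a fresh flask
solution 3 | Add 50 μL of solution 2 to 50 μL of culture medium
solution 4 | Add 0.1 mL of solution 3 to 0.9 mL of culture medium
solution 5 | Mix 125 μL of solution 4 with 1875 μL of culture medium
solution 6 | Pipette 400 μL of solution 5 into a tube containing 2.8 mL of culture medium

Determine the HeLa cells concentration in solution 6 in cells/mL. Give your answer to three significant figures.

6.25 cells/mL

Step 1: 50 μL + 4.95 mL = 5000 μL total → factor 5000/50 = 100
Step 2: 4 mL + 96 mL = 100 mL total → factor 100/4 = 25
Step 3: 50 μL + 50 μL = 100 μL total → factor 100/50 = 2
Step 4: 0.1 mL + 0.9 mL = 1 mL total → factor 1/0.1 = 10
Step 5: 125 μL + 1875 μL = 2000 μL total → factor 2000/125 = 16
Step 6: 400 μL + 2.8 mL = 3200 μL total → factor 3200/400 = 8
Overall dilution factor = 100 × 25 × 2 × 10 × 16 × 8 = 6.4 × 10^6
Final = 4.00 × 10^7 cells/mL / 6.4 × 10^6 = 6.25 cells/mL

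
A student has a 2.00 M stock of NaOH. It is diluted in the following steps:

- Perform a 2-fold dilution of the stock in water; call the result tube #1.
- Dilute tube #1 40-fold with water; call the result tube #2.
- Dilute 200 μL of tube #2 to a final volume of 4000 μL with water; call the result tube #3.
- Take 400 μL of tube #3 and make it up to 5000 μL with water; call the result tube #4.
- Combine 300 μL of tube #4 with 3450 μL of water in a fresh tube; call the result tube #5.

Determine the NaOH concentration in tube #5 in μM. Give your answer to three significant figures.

8.00 μM

Step 1: 2-fold → factor 2
Step 2: 40-fold → factor 40
Step 3: 200 μL brought to 4000 μL → factor 4000/200 = 20
Step 4: 400 μL brought to 5000 μL → factor 5000/400 = 12.5
Step 5: 300 μL + 3450 μL = 3750 μL total → factor 3750/300 = 12.5
Overall dilution factor = 2 × 40 × 20 × 12.5 × 12.5 = 2.5 × 10^5
Final = 2.00 M / 2.5 × 10^5 = 8.000 × 10^-6 M = 8.00 μM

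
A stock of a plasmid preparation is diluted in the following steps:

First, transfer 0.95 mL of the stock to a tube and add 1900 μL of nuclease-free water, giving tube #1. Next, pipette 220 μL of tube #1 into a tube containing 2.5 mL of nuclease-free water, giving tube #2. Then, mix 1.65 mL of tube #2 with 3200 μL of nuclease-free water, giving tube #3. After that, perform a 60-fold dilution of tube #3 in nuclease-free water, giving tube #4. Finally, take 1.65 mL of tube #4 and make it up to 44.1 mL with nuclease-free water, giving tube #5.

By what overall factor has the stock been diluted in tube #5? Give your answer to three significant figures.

1.75 × 10^5

Step 1: 0.95 mL + 1900 μL = 2.85 mL total → factor 2.85/0.95 = 3
Step 2: 220 μL + 2.5 mL = 2720 μL total → factor 2720/220 = 12.364
Step 3: 1.65 mL + 3200 μL = 4.85 mL total → factor 4.85/1.65 = 2.9394
Step 4: 60-fold → factor 60
Step 5: 1.65 mL brought to 44.1 mL → factor 44.1/1.65 = 26.727
Overall dilution factor = 3 × 12.364 × 2.9394 × 60 × 26.727 = 1.7484 × 10^5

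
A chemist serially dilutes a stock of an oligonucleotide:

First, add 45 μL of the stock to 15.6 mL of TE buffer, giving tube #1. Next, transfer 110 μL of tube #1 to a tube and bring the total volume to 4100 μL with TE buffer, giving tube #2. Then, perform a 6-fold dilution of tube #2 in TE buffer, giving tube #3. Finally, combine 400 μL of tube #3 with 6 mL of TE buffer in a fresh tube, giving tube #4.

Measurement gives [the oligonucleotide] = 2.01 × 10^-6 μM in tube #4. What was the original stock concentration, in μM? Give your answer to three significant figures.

2.50 μM

Step 1: 45 μL + 15.6 mL = 15645 μL total → factor 15645/45 = 347.67
Step 2: 110 μL brought to 4100 μL → factor 4100/110 = 37.273
Step 3: 6-fold → factor 6
Step 4: 400 μL + 6 mL = 6400 μL total → factor 6400/400 = 16
Overall dilution factor = 347.67 × 37.273 × 6 × 16 = 1.244 × 10^6
Stock = 2.01 × 10^-6 μM × 1.244 × 10^6 = 2.50 μM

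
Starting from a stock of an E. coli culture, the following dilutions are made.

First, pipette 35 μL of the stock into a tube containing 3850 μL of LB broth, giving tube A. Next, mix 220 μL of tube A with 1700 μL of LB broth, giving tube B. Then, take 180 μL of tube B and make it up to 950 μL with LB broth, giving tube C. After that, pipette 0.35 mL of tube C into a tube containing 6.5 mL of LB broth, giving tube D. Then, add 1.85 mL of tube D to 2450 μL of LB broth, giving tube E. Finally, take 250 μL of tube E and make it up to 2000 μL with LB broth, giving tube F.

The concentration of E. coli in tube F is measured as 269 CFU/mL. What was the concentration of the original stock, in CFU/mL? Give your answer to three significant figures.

5.01 × 10^8 CFU/mL

Step 1: 35 μL + 3850 μL = 3885 μL total → factor 3885/35 = 111
Step 2: 220 μL + 1700 μL = 1920 μL total → factor 1920/220 = 8.7273
Step 3: 180 μL brought to 950 μL → factor 950/180 = 5.2778
Step 4: 0.35 mL + 6.5 mL = 6.85 mL total → factor 6.85/0.35 = 19.571
Step 5: 1.85 mL + 2450 μL = 4.3 mL total → factor 4.3/1.85 = 2.3243
Step 6: 250 μL brought to 2000 μL → factor 2000/250 = 8
Overall dilution factor = 111 × 8.7273 × 5.2778 × 19.571 × 2.3243 × 8 = 1.8606 × 10^6
Stock = 269 CFU/mL × 1.8606 × 10^6 = 5.01 × 10^8 CFU/mL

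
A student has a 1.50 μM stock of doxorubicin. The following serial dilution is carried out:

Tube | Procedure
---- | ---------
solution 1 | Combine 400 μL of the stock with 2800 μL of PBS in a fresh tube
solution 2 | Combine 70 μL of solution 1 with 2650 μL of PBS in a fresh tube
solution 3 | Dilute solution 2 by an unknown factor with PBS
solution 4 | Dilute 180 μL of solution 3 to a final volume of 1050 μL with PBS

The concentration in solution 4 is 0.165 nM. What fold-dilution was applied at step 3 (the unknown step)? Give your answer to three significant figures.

5.01-fold

Step 1: 400 μL + 2800 μL = 3200 μL total → factor 3200/400 = 8
Step 2: 70 μL + 2650 μL = 2720 μL total → factor 2720/70 = 38.857
Step 3: unknown factor x
Step 4: 180 μL brought to 1050 μL → factor 1050/180 = 5.8333
Product of known-step factors = 1813.3
Overall factor = 1.50 μM / (0.165 nM) = 9090.9
x = 9090.9 / 1813.3 = 5.01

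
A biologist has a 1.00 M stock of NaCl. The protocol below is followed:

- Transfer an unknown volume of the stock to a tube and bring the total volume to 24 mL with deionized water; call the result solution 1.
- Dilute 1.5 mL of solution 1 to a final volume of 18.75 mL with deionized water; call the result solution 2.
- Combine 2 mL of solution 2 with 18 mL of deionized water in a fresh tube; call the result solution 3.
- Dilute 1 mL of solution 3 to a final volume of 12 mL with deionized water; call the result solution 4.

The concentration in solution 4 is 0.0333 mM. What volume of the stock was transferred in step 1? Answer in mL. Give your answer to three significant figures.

1.20 mL

Step 1: v brought to 24 mL → factor = 24 mL/v
Step 2: 1.5 mL brought to 18.75 mL → factor 18.75/1.5 = 12.5
Step 3: 2 mL + 18 mL = 20 mL total → factor 20/2 = 10
Step 4: 1 mL brought to 12 mL → factor 12/1 = 12
Product of known-step factors = 1500
Overall factor = 1.00 M / (0.0333 mM) = 30030
Step-1 factor = 30030 / 1500 = 20.02
v = 24 mL / 20.02 = 1.20 mL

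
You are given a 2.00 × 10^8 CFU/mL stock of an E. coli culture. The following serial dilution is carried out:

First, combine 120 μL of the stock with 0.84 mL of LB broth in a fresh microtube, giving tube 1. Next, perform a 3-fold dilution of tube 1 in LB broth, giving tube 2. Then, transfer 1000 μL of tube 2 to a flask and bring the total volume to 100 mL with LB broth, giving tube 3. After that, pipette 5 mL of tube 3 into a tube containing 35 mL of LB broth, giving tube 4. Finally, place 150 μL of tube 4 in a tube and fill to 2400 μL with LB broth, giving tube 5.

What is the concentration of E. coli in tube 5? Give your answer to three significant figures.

651 CFU/mL

Step 1: 120 μL + 0.84 mL = 960 μL total → factor 960/120 = 8
Step 2: 3-fold → factor 3
Step 3: 1000 μL brought to 100 mL → factor 1 × 10^5/1000 = 100
Step 4: 5 mL + 35 mL = 40 mL total → factor 40/5 = 8
Step 5: 150 μL brought to 2400 μL → factor 2400/150 = 16
Overall dilution factor = 8 × 3 × 100 × 8 × 16 = 3.072 × 10^5
Final = 2.00 × 10^8 CFU/mL / 3.072 × 10^5 = 651 CFU/mL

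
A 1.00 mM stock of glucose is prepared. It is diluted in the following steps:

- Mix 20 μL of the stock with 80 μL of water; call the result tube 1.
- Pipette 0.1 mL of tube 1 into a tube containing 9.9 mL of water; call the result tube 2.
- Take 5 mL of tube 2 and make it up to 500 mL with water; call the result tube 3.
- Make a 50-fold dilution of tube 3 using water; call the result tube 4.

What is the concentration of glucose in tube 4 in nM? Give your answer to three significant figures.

Step 1: 20 μL + 80 μL = 100 μL total → factor 100/20 = 5
Step 2: 0.1 mL + 9.9 mL = 10 mL total → factor 10/0.1 = 100
Step 3: 5 mL brought to 500 mL → factor 500/5 = 100
Step 4: 50-fold → factor 50
Overall dilution factor = 5 × 100 × 100 × 50 = 2.5 × 10^6
Final = 1.00 mM / 2.5 × 10^6 = 4.000 × 10^-7 mM = 0.400 nM

0.400 nM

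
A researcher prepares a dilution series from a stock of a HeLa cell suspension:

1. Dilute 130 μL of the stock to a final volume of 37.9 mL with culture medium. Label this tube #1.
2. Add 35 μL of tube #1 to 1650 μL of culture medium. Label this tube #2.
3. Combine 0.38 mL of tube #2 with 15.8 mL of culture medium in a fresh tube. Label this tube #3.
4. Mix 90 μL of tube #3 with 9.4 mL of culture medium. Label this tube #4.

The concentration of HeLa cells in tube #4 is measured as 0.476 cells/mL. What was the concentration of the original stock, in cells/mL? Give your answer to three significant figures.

Step 1: 130 μL brought to 37.9 mL → factor 37900/130 = 291.54
Step 2: 35 μL + 1650 μL = 1685 μL total → factor 1685/35 = 48.143
Step 3: 0.38 mL + 15.8 mL = 16.18 mL total → factor 16.18/0.38 = 42.579
Step 4: 90 μL + 9.4 mL = 9490 μL total → factor 9490/90 = 105.44
Overall dilution factor = 291.54 × 48.143 × 42.579 × 105.44 = 6.3015 × 10^7
Stock = 0.476 cells/mL × 6.3015 × 10^7 = 3.00 × 10^7 cells/mL

3.00 × 10^7 cells/mL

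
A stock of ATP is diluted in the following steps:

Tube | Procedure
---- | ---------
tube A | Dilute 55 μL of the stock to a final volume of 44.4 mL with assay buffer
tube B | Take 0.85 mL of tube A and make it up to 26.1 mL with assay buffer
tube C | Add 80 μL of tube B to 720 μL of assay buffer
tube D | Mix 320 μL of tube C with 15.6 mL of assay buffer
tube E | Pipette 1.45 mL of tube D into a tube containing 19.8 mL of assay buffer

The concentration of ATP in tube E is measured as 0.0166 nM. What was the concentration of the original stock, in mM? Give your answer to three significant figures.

Step 1: 55 μL brought to 44.4 mL → factor 44400/55 = 807.27
Step 2: 0.85 mL brought to 26.1 mL → factor 26.1/0.85 = 30.706
Step 3: 80 μL + 720 μL = 800 μL total → factor 800/80 = 10
Step 4: 320 μL + 15.6 mL = 15920 μL total → factor 15920/320 = 49.75
Step 5: 1.45 mL + 19.8 mL = 21.25 mL total → factor 21.25/1.45 = 14.655
Overall dilution factor = 807.27 × 30.706 × 10 × 49.75 × 14.655 = 1.8073 × 10^8
Stock = 0.0166 nM × 1.8073 × 10^8 = 3.000 × 10^6 nM = 3.00 mM

3.00 mM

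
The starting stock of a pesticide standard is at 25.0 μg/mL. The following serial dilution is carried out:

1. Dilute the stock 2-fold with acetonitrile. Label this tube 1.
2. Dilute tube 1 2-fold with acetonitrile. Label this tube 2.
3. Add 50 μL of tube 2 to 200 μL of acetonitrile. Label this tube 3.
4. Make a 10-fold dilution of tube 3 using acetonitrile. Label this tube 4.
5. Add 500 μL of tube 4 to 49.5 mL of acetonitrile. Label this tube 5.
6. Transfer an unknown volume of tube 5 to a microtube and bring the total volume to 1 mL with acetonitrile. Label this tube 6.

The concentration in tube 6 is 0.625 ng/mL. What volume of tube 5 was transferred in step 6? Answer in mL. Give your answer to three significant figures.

Step 1: 2-fold → factor 2
Step 2: 2-fold → factor 2
Step 3: 50 μL + 200 μL = 250 μL total → factor 250/50 = 5
Step 4: 10-fold → factor 10
Step 5: 500 μL + 49.5 mL = 50000 μL total → factor 50000/500 = 100
Step 6: v brought to 1 mL → factor = 1 mL/v
Product of known-step factors = 20000
Overall factor = 25.0 μg/mL / (0.625 ng/mL) = 40000
Step-6 factor = 40000 / 20000 = 2
v = 1 mL / 2 = 0.500 mL

0.500 mL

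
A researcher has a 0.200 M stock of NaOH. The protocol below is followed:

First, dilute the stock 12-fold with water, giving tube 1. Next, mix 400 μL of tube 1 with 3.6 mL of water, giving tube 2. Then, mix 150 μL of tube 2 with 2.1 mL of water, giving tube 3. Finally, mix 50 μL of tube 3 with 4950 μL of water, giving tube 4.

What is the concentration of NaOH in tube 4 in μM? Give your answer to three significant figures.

Step 1: 12-fold → factor 12
Step 2: 400 μL + 3.6 mL = 4000 μL total → factor 4000/400 = 10
Step 3: 150 μL + 2.1 mL = 2250 μL total → factor 2250/150 = 15
Step 4: 50 μL + 4950 μL = 5000 μL total → factor 5000/50 = 100
Overall dilution factor = 12 × 10 × 15 × 100 = 1.8 × 10^5
Final = 0.200 M / 1.8 × 10^5 = 1.111 × 10^-6 M = 1.11 μM

1.11 μM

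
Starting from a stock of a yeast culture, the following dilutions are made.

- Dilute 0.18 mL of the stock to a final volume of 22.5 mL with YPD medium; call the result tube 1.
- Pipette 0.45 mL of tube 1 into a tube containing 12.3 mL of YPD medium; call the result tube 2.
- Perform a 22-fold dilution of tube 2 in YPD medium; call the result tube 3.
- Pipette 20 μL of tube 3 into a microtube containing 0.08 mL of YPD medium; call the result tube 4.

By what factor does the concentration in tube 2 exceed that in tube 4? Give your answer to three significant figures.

110

Step 1: 0.18 mL brought to 22.5 mL → factor 22.5/0.18 = 125
Step 2: 0.45 mL + 12.3 mL = 12.75 mL total → factor 12.75/0.45 = 28.333
Step 3: 22-fold → factor 22
Step 4: 20 μL + 0.08 mL = 100 μL total → factor 100/20 = 5
Dilution factor to tube 2 = 3541.7; to tube 4 = 3.8958 × 10^5
[tube 2]/[tube 4] = (factor to tube 4)/(factor to tube 2) = 3.8958 × 10^5/3541.7 = 110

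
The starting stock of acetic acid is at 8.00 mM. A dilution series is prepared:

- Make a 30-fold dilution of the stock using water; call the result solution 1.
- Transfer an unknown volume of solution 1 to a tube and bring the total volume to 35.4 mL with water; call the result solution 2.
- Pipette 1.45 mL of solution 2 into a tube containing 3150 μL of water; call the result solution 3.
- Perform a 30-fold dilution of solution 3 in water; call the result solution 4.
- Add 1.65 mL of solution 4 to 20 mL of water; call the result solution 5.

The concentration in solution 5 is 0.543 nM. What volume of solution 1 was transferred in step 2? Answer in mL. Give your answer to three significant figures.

Step 1: 30-fold → factor 30
Step 2: v brought to 35.4 mL → factor = 35.4 mL/v
Step 3: 1.45 mL + 3150 μL = 4.6 mL total → factor 4.6/1.45 = 3.1724
Step 4: 30-fold → factor 30
Step 5: 1.65 mL + 20 mL = 21.65 mL total → factor 21.65/1.65 = 13.121
Product of known-step factors = 37463
Overall factor = 8.00 mM / (0.543 nM) = 1.4733 × 10^7
Step-2 factor = 1.4733 × 10^7 / 37463 = 393.26
v = 35.4 mL / 393.26 = 0.0900 mL

0.0900 mL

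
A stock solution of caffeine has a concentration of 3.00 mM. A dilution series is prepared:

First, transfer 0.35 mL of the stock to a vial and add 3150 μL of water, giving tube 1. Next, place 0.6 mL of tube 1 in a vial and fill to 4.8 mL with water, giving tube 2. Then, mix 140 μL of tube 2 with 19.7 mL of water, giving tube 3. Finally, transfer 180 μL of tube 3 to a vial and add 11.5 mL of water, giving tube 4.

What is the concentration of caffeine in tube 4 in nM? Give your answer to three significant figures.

4.08 nM

Step 1: 0.35 mL + 3150 μL = 3.5 mL total → factor 3.5/0.35 = 10
Step 2: 0.6 mL brought to 4.8 mL → factor 4.8/0.6 = 8
Step 3: 140 μL + 19.7 mL = 19840 μL total → factor 19840/140 = 141.71
Step 4: 180 μL + 11.5 mL = 11680 μL total → factor 11680/180 = 64.889
Overall dilution factor = 10 × 8 × 141.71 × 64.889 = 7.3565 × 10^5
Final = 3.00 mM / 7.3565 × 10^5 = 4.078 × 10^-6 mM = 4.08 nM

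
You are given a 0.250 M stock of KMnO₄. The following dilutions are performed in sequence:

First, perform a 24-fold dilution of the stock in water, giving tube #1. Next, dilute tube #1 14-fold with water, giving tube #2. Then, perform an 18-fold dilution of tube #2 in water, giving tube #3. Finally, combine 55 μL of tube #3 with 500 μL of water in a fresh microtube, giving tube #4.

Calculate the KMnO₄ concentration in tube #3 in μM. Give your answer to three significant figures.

41.3 μM

Step 1: 24-fold → factor 24
Step 2: 14-fold → factor 14
Step 3: 18-fold → factor 18
Dilution factor through tube #3 = 24 × 14 × 18 = 6048
[tube #3] = 0.250 M / 6048 = 4.134 × 10^-5 M = 41.3 μM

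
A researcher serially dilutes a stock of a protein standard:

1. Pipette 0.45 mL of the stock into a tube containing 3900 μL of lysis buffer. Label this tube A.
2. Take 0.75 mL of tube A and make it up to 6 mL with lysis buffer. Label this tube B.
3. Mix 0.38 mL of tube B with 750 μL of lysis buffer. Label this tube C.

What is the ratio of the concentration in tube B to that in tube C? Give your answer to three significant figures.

Step 1: 0.45 mL + 3900 μL = 4.35 mL total → factor 4.35/0.45 = 9.6667
Step 2: 0.75 mL brought to 6 mL → factor 6/0.75 = 8
Step 3: 0.38 mL + 750 μL = 1.13 mL total → factor 1.13/0.38 = 2.9737
Dilution factor to tube B = 77.333; to tube C = 229.96
[tube B]/[tube C] = (factor to tube C)/(factor to tube B) = 229.96/77.333 = 2.97

2.97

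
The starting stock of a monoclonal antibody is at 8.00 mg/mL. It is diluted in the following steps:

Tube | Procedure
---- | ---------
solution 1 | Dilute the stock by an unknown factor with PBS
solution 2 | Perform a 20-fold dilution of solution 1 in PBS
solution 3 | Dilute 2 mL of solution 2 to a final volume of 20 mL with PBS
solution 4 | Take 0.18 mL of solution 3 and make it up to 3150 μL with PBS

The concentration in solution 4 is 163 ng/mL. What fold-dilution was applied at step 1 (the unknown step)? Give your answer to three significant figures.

14.0-fold

Step 1: unknown factor x
Step 2: 20-fold → factor 20
Step 3: 2 mL brought to 20 mL → factor 20/2 = 10
Step 4: 0.18 mL brought to 3150 μL → factor 3.15/0.18 = 17.5
Product of known-step factors = 3500
Overall factor = 8.00 mg/mL / (163 ng/mL) = 49080
x = 49080 / 3500 = 14.0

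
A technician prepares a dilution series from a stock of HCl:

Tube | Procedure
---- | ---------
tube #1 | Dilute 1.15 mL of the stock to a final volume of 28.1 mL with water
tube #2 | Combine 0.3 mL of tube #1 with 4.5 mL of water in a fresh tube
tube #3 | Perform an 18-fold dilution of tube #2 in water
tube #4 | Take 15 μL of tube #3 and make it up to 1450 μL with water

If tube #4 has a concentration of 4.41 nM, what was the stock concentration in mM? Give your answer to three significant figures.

3.00 mM

Step 1: 1.15 mL brought to 28.1 mL → factor 28.1/1.15 = 24.435
Step 2: 0.3 mL + 4.5 mL = 4.8 mL total → factor 4.8/0.3 = 16
Step 3: 18-fold → factor 18
Step 4: 15 μL brought to 1450 μL → factor 1450/15 = 96.667
Overall dilution factor = 24.435 × 16 × 18 × 96.667 = 6.8026 × 10^5
Stock = 4.41 nM × 6.8026 × 10^5 = 3.000 × 10^6 nM = 3.00 mM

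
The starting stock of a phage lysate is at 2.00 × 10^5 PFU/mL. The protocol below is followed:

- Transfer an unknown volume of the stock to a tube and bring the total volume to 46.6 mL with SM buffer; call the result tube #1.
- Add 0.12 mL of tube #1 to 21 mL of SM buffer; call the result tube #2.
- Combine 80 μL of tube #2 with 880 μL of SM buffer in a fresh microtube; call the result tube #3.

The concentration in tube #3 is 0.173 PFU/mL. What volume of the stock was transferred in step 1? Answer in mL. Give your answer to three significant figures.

0.0851 mL

Step 1: v brought to 46.6 mL → factor = 46.6 mL/v
Step 2: 0.12 mL + 21 mL = 21.12 mL total → factor 21.12/0.12 = 176
Step 3: 80 μL + 880 μL = 960 μL total → factor 960/80 = 12
Product of known-step factors = 2112
Overall factor = 2.00 × 10^5 PFU/mL / (0.173 PFU/mL) = 1.1561 × 10^6
Step-1 factor = 1.1561 × 10^6 / 2112 = 547.38
v = 46.6 mL / 547.38 = 0.0851 mL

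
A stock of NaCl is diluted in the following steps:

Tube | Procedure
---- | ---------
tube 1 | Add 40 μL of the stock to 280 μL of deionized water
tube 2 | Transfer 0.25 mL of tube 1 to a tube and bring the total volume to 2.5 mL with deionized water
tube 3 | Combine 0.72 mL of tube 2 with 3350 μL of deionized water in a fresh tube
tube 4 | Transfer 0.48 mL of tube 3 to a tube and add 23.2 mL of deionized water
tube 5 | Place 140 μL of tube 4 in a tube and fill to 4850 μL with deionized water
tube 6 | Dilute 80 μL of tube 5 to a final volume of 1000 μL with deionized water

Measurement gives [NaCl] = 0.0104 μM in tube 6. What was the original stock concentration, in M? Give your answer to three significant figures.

Step 1: 40 μL + 280 μL = 320 μL total → factor 320/40 = 8
Step 2: 0.25 mL brought to 2.5 mL → factor 2.5/0.25 = 10
Step 3: 0.72 mL + 3350 μL = 4.07 mL total → factor 4.07/0.72 = 5.6528
Step 4: 0.48 mL + 23.2 mL = 23.68 mL total → factor 23.68/0.48 = 49.333
Step 5: 140 μL brought to 4850 μL → factor 4850/140 = 34.643
Step 6: 80 μL brought to 1000 μL → factor 1000/80 = 12.5
Overall dilution factor = 8 × 10 × 5.6528 × 49.333 × 34.643 × 12.5 = 9.6609 × 10^6
Stock = 0.0104 μM × 9.6609 × 10^6 = 1.005 × 10^5 μM = 0.100 M

0.100 M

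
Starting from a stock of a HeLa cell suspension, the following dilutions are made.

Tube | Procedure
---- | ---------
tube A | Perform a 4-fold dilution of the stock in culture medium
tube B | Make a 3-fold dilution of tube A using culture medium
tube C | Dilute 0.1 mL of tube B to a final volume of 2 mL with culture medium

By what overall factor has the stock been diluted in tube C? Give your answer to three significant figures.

Step 1: 4-fold → factor 4
Step 2: 3-fold → factor 3
Step 3: 0.1 mL brought to 2 mL → factor 2/0.1 = 20
Overall dilution factor = 4 × 3 × 20 = 240

240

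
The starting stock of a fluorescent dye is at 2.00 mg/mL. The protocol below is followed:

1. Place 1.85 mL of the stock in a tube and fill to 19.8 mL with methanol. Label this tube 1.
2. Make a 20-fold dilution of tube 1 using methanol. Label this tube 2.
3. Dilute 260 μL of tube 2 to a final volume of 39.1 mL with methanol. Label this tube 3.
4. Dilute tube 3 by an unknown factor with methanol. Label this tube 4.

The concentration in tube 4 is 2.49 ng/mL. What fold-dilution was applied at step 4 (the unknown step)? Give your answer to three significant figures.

25.0-fold

Step 1: 1.85 mL brought to 19.8 mL → factor 19.8/1.85 = 10.703
Step 2: 20-fold → factor 20
Step 3: 260 μL brought to 39.1 mL → factor 39100/260 = 150.38
Step 4: unknown factor x
Product of known-step factors = 32190
Overall factor = 2.00 mg/mL / (2.49 ng/mL) = 8.0321 × 10^5
x = 8.0321 × 10^5 / 32190 = 25.0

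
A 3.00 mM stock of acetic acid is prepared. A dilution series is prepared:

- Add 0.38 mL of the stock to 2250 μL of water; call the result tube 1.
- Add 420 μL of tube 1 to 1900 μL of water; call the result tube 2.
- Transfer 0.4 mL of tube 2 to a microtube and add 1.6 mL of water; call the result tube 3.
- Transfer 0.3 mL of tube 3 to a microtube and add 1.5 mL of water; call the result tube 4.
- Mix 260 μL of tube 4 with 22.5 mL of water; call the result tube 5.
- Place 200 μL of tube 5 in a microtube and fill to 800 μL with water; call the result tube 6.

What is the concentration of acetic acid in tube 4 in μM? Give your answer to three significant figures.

Step 1: 0.38 mL + 2250 μL = 2.63 mL total → factor 2.63/0.38 = 6.9211
Step 2: 420 μL + 1900 μL = 2320 μL total → factor 2320/420 = 5.5238
Step 3: 0.4 mL + 1.6 mL = 2 mL total → factor 2/0.4 = 5
Step 4: 0.3 mL + 1.5 mL = 1.8 mL total → factor 1.8/0.3 = 6
Dilution factor through tube 4 = 6.9211 × 5.5238 × 5 × 6 = 1146.9
[tube 4] = 3.00 mM / 1146.9 = 0.002616 mM = 2.62 μM

2.62 μM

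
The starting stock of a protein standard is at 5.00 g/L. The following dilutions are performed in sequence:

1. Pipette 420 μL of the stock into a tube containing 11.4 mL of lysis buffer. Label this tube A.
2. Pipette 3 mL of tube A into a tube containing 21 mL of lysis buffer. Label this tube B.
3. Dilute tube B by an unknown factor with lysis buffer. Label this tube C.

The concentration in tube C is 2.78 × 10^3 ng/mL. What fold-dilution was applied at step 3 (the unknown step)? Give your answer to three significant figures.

7.99-fold

Step 1: 420 μL + 11.4 mL = 11820 μL total → factor 11820/420 = 28.143
Step 2: 3 mL + 21 mL = 24 mL total → factor 24/3 = 8
Step 3: unknown factor x
Product of known-step factors = 225.14
Overall factor = 5.00 g/L / (2.78 × 10^3 ng/mL) = 1798.6
x = 1798.6 / 225.14 = 7.99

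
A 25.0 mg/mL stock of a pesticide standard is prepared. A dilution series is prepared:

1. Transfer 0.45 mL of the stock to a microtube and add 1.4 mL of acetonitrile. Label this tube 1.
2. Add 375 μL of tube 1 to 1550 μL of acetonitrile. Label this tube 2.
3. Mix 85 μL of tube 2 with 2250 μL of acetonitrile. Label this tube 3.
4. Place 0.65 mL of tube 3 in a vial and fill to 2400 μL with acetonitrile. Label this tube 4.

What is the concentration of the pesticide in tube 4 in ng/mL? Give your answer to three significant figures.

Step 1: 0.45 mL + 1.4 mL = 1.85 mL total → factor 1.85/0.45 = 4.1111
Step 2: 375 μL + 1550 μL = 1925 μL total → factor 1925/375 = 5.1333
Step 3: 85 μL + 2250 μL = 2335 μL total → factor 2335/85 = 27.471
Step 4: 0.65 mL brought to 2400 μL → factor 2.4/0.65 = 3.6923
Overall dilution factor = 4.1111 × 5.1333 × 27.471 × 3.6923 = 2140.5
Final = 25.0 mg/mL / 2140.5 = 0.01168 mg/mL = 1.17 × 10^4 ng/mL

1.17 × 10^4 ng/mL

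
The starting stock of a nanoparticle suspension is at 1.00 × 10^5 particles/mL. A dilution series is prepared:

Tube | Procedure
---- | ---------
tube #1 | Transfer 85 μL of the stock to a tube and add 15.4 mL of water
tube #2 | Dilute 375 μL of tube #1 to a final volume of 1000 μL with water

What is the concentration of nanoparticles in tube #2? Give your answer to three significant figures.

Step 1: 85 μL + 15.4 mL = 15485 μL total → factor 15485/85 = 182.18
Step 2: 375 μL brought to 1000 μL → factor 1000/375 = 2.6667
Overall dilution factor = 182.18 × 2.6667 = 485.8
Final = 1.00 × 10^5 particles/mL / 485.8 = 206 particles/mL

206 particles/mL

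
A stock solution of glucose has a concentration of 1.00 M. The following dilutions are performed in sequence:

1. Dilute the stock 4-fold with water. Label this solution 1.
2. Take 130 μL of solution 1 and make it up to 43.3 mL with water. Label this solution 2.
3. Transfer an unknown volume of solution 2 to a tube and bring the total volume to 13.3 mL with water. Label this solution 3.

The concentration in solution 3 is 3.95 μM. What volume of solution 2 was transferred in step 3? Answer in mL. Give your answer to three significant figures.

0.0700 mL

Step 1: 4-fold → factor 4
Step 2: 130 μL brought to 43.3 mL → factor 43300/130 = 333.08
Step 3: v brought to 13.3 mL → factor = 13.3 mL/v
Product of known-step factors = 1332.3
Overall factor = 1.00 M / (3.95 μM) = 2.5316 × 10^5
Step-3 factor = 2.5316 × 10^5 / 1332.3 = 190.02
v = 13.3 mL / 190.02 = 0.0700 mL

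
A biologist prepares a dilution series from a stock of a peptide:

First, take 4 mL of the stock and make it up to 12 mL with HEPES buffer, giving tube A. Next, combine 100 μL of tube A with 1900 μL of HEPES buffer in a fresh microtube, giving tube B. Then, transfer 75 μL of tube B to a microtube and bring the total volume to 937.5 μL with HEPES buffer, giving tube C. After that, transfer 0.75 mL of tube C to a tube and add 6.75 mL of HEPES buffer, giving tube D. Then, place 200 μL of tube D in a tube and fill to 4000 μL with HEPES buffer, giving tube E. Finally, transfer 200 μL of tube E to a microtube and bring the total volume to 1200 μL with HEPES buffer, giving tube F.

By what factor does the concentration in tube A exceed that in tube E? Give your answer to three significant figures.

5.00 × 10^4

Step 1: 4 mL brought to 12 mL → factor 12/4 = 3
Step 2: 100 μL + 1900 μL = 2000 μL total → factor 2000/100 = 20
Step 3: 75 μL brought to 937.5 μL → factor 937.5/75 = 12.5
Step 4: 0.75 mL + 6.75 mL = 7.5 mL total → factor 7.5/0.75 = 10
Step 5: 200 μL brought to 4000 μL → factor 4000/200 = 20
Dilution factor to tube A = 3; to tube E = 1.5 × 10^5
[tube A]/[tube E] = (factor to tube E)/(factor to tube A) = 1.5 × 10^5/3 = 5.00 × 10^4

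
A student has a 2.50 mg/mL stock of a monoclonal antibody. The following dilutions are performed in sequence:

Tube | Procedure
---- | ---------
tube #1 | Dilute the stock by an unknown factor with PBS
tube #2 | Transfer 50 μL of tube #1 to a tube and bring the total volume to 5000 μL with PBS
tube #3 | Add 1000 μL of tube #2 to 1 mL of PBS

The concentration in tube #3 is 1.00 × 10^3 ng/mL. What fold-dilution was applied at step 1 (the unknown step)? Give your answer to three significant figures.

Step 1: unknown factor x
Step 2: 50 μL brought to 5000 μL → factor 5000/50 = 100
Step 3: 1000 μL + 1 mL = 2000 μL total → factor 2000/1000 = 2
Product of known-step factors = 200
Overall factor = 2.50 mg/mL / (1.00 × 10^3 ng/mL) = 2500
x = 2500 / 200 = 12.5

12.5-fold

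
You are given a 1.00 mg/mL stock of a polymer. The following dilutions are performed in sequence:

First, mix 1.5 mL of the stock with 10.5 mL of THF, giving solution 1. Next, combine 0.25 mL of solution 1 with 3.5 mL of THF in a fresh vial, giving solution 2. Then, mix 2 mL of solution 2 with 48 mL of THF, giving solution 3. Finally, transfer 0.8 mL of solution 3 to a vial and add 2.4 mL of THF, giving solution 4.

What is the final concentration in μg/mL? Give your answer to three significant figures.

0.0833 μg/mL

Step 1: 1.5 mL + 10.5 mL = 12 mL total → factor 12/1.5 = 8
Step 2: 0.25 mL + 3.5 mL = 3.75 mL total → factor 3.75/0.25 = 15
Step 3: 2 mL + 48 mL = 50 mL total → factor 50/2 = 25
Step 4: 0.8 mL + 2.4 mL = 3.2 mL total → factor 3.2/0.8 = 4
Overall dilution factor = 8 × 15 × 25 × 4 = 12000
Final = 1.00 mg/mL / 12000 = 8.333 × 10^-5 mg/mL = 0.0833 μg/mL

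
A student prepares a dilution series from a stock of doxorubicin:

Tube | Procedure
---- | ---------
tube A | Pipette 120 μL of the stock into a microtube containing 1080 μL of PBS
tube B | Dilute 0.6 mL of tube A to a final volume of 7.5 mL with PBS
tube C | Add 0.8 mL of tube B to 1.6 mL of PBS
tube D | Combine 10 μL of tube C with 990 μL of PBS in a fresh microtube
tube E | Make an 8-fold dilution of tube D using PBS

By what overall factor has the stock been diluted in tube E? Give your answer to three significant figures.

Step 1: 120 μL + 1080 μL = 1200 μL total → factor 1200/120 = 10
Step 2: 0.6 mL brought to 7.5 mL → factor 7.5/0.6 = 12.5
Step 3: 0.8 mL + 1.6 mL = 2.4 mL total → factor 2.4/0.8 = 3
Step 4: 10 μL + 990 μL = 1000 μL total → factor 1000/10 = 100
Step 5: 8-fold → factor 8
Overall dilution factor = 10 × 12.5 × 3 × 100 × 8 = 3 × 10^5

3.00 × 10^5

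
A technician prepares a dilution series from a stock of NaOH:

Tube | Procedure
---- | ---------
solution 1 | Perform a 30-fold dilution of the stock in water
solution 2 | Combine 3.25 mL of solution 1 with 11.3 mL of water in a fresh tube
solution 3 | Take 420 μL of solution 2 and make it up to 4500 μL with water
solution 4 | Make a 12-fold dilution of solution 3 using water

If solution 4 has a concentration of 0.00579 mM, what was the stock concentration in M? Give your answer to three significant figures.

0.100 M

Step 1: 30-fold → factor 30
Step 2: 3.25 mL + 11.3 mL = 14.55 mL total → factor 14.55/3.25 = 4.4769
Step 3: 420 μL brought to 4500 μL → factor 4500/420 = 10.714
Step 4: 12-fold → factor 12
Overall dilution factor = 30 × 4.4769 × 10.714 × 12 = 17268
Stock = 0.00579 mM × 17268 = 99.98 mM = 0.100 M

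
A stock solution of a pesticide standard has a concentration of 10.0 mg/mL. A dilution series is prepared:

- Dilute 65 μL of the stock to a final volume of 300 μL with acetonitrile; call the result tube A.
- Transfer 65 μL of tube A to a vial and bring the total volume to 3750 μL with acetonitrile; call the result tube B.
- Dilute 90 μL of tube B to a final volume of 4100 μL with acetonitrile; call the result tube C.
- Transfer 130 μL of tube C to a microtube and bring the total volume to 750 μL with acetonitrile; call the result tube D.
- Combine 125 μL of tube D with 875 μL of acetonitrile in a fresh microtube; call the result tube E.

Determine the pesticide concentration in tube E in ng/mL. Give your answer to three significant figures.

17.9 ng/mL

Step 1: 65 μL brought to 300 μL → factor 300/65 = 4.6154
Step 2: 65 μL brought to 3750 μL → factor 3750/65 = 57.692
Step 3: 90 μL brought to 4100 μL → factor 4100/90 = 45.556
Step 4: 130 μL brought to 750 μL → factor 750/130 = 5.7692
Step 5: 125 μL + 875 μL = 1000 μL total → factor 1000/125 = 8
Overall dilution factor = 4.6154 × 57.692 × 45.556 × 5.7692 × 8 = 5.5985 × 10^5
Final = 10.0 mg/mL / 5.5985 × 10^5 = 1.786 × 10^-5 mg/mL = 17.9 ng/mL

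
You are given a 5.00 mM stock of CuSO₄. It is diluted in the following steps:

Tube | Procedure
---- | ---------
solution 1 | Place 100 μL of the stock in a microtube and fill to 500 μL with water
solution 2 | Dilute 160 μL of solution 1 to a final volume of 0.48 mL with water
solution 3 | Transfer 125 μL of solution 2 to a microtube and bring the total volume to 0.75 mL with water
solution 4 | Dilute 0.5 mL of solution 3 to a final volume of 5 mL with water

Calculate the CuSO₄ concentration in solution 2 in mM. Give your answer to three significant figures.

Step 1: 100 μL brought to 500 μL → factor 500/100 = 5
Step 2: 160 μL brought to 0.48 mL → factor 480/160 = 3
Dilution factor through solution 2 = 5 × 3 = 15
[solution 2] = 5.00 mM / 15 = 0.333 mM

0.333 mM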